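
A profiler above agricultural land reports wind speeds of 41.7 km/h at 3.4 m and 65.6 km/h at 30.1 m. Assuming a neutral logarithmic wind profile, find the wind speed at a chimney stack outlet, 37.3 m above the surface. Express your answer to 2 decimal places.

67.95 km/h

Log law: V ∝ ln(z/z₀). From the pair, with r = V₁/V₂ = 0.63567,
ln z₀ = (ln z₁ − r·ln z₂)/(1 − r) = (1.2238 − 0.63567×3.4045)/0.36433 = -2.5811 → z₀ = 0.07569 m
V₃ = V₁ · ln(z₃/z₀)/ln(z₁/z₀) = 41.7 × 6.2001/3.8049 = 67.9505 km/h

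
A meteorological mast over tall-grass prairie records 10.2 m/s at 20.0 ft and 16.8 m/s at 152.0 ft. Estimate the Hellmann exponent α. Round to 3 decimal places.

Power law: V₂/V₁ = (z₂/z₁)^α ⇒ α = ln(V₂/V₁) / ln(z₂/z₁)
α = ln(16.8/10.2) / ln(152.0/20.0) = ln(1.6471) / ln(7.6000)
  = 0.49899 / 2.02815 = 0.24603

α ≈ 0.246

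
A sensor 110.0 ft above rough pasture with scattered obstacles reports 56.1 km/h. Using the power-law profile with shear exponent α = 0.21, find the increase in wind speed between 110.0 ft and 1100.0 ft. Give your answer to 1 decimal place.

34.9 km/h

Power law: V₂ = V₁ · (z₂/z₁)^α = 56.1 × (10.0000)^0.21 = 90.9835 km/h
ΔV = 90.9835 − 56.1 = 34.8835 km/h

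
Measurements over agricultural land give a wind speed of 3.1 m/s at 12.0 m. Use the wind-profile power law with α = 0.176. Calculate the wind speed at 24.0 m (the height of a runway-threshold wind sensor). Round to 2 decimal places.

Power-law profile: V₂ = V₁ · (z₂/z₁)^α
V₂ = 3.1 × (24.0/12.0)^0.176 = 3.1 × (2.0000)^0.176
    = 3.1 × 1.1297 = 3.5022 m/s

3.50 m/s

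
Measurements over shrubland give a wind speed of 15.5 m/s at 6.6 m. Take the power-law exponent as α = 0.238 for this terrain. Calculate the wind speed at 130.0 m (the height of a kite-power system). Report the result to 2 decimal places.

31.51 m/s

Power-law profile: V₂ = V₁ · (z₂/z₁)^α
V₂ = 15.5 × (130.0/6.6)^0.238 = 15.5 × (19.6970)^0.238
    = 15.5 × 2.0327 = 31.5064 m/s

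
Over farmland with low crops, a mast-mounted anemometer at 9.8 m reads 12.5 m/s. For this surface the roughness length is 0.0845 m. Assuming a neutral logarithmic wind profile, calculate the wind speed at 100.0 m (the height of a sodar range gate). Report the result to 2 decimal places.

18.61 m/s

Log law: V(z) ∝ ln(z/z₀), so V₂/V₁ = ln(z₂/z₀) / ln(z₁/z₀).
ln(100.0/0.0845) = 7.0762, ln(9.8/0.0845) = 4.7534
V₂ = 12.5 × 7.0762/4.7534 = 12.5 × 1.4887 = 18.6082 m/s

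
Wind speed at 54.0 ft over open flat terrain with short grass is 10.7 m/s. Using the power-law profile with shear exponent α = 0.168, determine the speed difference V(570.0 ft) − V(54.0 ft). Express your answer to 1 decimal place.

Power law: V₂ = V₁ · (z₂/z₁)^α = 10.7 × (10.5556)^0.168 = 15.8975 m/s
ΔV = 15.8975 − 10.7 = 5.1975 m/s

5.2 m/s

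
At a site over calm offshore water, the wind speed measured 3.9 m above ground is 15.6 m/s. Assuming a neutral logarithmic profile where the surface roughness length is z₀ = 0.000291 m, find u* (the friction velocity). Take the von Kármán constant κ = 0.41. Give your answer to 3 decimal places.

u* ≈ 0.673 m/s

Log law: V(z) = (u*/κ) · ln(z/z₀) ⇒ u* = κ · V / ln(z/z₀)
u* = 0.41 × 15.6 / ln(3.9/0.000291) = 0.41 × 15.6 / 9.5032
   = 6.3960 / 9.5032 = 0.6730 m/s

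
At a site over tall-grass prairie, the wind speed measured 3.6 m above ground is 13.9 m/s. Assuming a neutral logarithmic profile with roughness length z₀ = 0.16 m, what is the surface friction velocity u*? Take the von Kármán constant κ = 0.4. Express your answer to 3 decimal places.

Log law: V(z) = (u*/κ) · ln(z/z₀) ⇒ u* = κ · V / ln(z/z₀)
u* = 0.4 × 13.9 / ln(3.6/0.16) = 0.4 × 13.9 / 3.1135
   = 5.5600 / 3.1135 = 1.7858 m/s

u* ≈ 1.786 m/s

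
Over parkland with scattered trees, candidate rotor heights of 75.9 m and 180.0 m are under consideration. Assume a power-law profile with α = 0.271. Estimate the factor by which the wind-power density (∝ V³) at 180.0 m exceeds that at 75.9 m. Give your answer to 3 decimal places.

Speed ratio: V_B/V_A = (z_B/z_A)^α = (180.0/75.9)^0.271 = (2.3715)^0.271 = 1.26367
Power-density ratio: P_B/P_A = (V_B/V_A)³ = (1.26367)³ = 2.01790

2.018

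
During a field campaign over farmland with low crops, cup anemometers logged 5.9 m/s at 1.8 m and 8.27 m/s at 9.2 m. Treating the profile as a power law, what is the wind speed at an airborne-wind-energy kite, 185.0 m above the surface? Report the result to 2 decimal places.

15.39 m/s

First find α: α = ln(V₂/V₁)/ln(z₂/z₁) = ln(8.27/5.9)/ln(9.2/1.8) = 0.33768/1.63142 = 0.2070
Extrapolate from 9.2 m to 185.0 m: V₃ = 8.27 × (185.0/9.2)^0.2070 = 8.27 × 1.8612 = 15.3918 m/s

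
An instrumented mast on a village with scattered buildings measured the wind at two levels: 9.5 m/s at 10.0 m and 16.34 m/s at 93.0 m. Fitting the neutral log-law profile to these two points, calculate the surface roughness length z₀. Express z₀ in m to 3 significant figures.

Log law: V(z) ∝ ln(z/z₀). With r = V₁/V₂ = 9.5/16.34 = 0.58140,
r · ln(z₂/z₀) = ln(z₁/z₀) ⇒ ln z₀ = (ln z₁ − r·ln z₂)/(1 − r)
ln z₀ = (2.30259 − 0.58140×4.53260) / 0.41860 = -0.7947
z₀ = exp(-0.7947) = 0.4517 m

z₀ ≈ 0.452 m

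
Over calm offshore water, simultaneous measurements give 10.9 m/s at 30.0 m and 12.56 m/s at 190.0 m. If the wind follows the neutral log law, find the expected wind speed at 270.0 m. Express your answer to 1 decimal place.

Log law: V ∝ ln(z/z₀). From the pair, with r = V₁/V₂ = 0.86783,
ln z₀ = (ln z₁ − r·ln z₂)/(1 − r) = (3.4012 − 0.86783×5.2470)/0.13217 = -8.7190 → z₀ = 0.0001635 m
V₃ = V₁ · ln(z₃/z₀)/ln(z₁/z₀) = 10.9 × 14.3174/12.1202 = 12.8760 m/s

12.9 m/s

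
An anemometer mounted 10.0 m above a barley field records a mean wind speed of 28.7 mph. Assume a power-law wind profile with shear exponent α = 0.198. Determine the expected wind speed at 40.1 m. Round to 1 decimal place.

Power-law profile: V₂ = V₁ · (z₂/z₁)^α
V₂ = 28.7 × (40.1/10.0)^0.198 = 28.7 × (4.0100)^0.198
    = 28.7 × 1.3165 = 37.7837 mph

37.8 mph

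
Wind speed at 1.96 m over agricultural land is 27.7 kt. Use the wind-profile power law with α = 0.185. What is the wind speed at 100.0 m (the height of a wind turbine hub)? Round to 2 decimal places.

Power-law profile: V₂ = V₁ · (z₂/z₁)^α
V₂ = 27.7 × (100.0/1.96)^0.185 = 27.7 × (51.0204)^0.185
    = 27.7 × 2.0698 = 57.3340 kt

57.33 kt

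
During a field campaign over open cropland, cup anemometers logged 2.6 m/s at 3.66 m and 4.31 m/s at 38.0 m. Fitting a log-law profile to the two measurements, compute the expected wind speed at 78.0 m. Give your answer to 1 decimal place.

4.8 m/s

Log law: V ∝ ln(z/z₀). From the pair, with r = V₁/V₂ = 0.60325,
ln z₀ = (ln z₁ − r·ln z₂)/(1 − r) = (1.2975 − 0.60325×3.6376)/0.39675 = -2.2606 → z₀ = 0.1043 m
V₃ = V₁ · ln(z₃/z₀)/ln(z₁/z₀) = 2.6 × 6.6173/3.5581 = 4.8355 m/s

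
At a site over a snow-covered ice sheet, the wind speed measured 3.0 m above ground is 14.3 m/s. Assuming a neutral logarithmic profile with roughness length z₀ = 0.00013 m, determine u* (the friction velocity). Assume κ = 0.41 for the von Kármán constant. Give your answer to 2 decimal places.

Log law: V(z) = (u*/κ) · ln(z/z₀) ⇒ u* = κ · V / ln(z/z₀)
u* = 0.41 × 14.3 / ln(3.0/0.00013) = 0.41 × 14.3 / 10.0466
   = 5.8630 / 10.0466 = 0.5836 m/s

u* ≈ 0.58 m/s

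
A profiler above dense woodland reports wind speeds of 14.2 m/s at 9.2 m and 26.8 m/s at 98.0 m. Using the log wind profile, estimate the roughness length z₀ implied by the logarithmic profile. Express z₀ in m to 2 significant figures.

Log law: V(z) ∝ ln(z/z₀). With r = V₁/V₂ = 14.2/26.8 = 0.52985,
r · ln(z₂/z₀) = ln(z₁/z₀) ⇒ ln z₀ = (ln z₁ − r·ln z₂)/(1 − r)
ln z₀ = (2.21920 − 0.52985×4.58497) / 0.47015 = -0.4470
z₀ = exp(-0.4470) = 0.6396 m

z₀ ≈ 0.64 m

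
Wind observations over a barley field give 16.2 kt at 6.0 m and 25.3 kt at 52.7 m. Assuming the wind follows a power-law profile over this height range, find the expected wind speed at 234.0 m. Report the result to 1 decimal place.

First find α: α = ln(V₂/V₁)/ln(z₂/z₁) = ln(25.3/16.2)/ln(52.7/6.0) = 0.44579/2.17286 = 0.2052
Extrapolate from 52.7 m to 234.0 m: V₃ = 25.3 × (234.0/52.7)^0.2052 = 25.3 × 1.3578 = 34.3515 kt

34.4 kt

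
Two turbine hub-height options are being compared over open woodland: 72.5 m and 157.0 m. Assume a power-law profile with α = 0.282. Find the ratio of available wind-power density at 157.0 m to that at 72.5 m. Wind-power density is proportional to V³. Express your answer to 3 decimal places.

Speed ratio: V_B/V_A = (z_B/z_A)^α = (157.0/72.5)^0.282 = (2.1655)^0.282 = 1.24345
Power-density ratio: P_B/P_A = (V_B/V_A)³ = (1.24345)³ = 1.92258

1.923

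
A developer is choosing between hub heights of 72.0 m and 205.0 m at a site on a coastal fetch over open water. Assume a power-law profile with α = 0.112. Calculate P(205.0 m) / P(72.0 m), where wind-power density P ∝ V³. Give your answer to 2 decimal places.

Speed ratio: V_B/V_A = (z_B/z_A)^α = (205.0/72.0)^0.112 = (2.8472)^0.112 = 1.12433
Power-density ratio: P_B/P_A = (V_B/V_A)³ = (1.12433)³ = 1.42130

1.42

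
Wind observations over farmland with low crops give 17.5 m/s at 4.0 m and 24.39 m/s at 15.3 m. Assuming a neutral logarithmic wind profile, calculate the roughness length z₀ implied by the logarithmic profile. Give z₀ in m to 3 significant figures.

Log law: V(z) ∝ ln(z/z₀). With r = V₁/V₂ = 17.5/24.39 = 0.71751,
r · ln(z₂/z₀) = ln(z₁/z₀) ⇒ ln z₀ = (ln z₁ − r·ln z₂)/(1 − r)
ln z₀ = (1.38629 − 0.71751×2.72785) / 0.28249 = -2.0211
z₀ = exp(-2.0211) = 0.1325 m

z₀ ≈ 0.133 m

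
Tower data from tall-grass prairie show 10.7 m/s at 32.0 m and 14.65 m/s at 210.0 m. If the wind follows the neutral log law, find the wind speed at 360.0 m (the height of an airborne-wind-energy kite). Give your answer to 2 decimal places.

15.78 m/s

Log law: V ∝ ln(z/z₀). From the pair, with r = V₁/V₂ = 0.73038,
ln z₀ = (ln z₁ − r·ln z₂)/(1 − r) = (3.4657 − 0.73038×5.3471)/0.26962 = -1.6306 → z₀ = 0.1958 m
V₃ = V₁ · ln(z₃/z₀)/ln(z₁/z₀) = 10.7 × 7.5167/5.0964 = 15.7816 m/s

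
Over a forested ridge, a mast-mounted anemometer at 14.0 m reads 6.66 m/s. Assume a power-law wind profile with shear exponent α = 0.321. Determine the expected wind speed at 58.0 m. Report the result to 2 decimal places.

Power-law profile: V₂ = V₁ · (z₂/z₁)^α
V₂ = 6.66 × (58.0/14.0)^0.321 = 6.66 × (4.1429)^0.321
    = 6.66 × 1.5782 = 10.5106 m/s

10.51 m/s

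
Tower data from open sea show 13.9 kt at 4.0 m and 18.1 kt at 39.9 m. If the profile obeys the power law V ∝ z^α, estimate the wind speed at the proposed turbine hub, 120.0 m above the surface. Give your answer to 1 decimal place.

First find α: α = ln(V₂/V₁)/ln(z₂/z₁) = ln(18.1/13.9)/ln(39.9/4.0) = 0.26402/2.30008 = 0.1148
Extrapolate from 39.9 m to 120.0 m: V₃ = 18.1 × (120.0/39.9)^0.1148 = 18.1 × 1.1347 = 20.5386 kt

20.5 kt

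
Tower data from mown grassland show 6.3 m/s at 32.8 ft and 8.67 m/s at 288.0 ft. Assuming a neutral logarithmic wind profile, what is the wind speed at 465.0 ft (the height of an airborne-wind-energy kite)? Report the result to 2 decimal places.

Log law: V ∝ ln(z/z₀). From the pair, with r = V₁/V₂ = 0.72664,
ln z₀ = (ln z₁ − r·ln z₂)/(1 − r) = (3.4904 − 0.72664×5.6630)/0.27336 = -2.2847 → z₀ = 0.1018 ft
V₃ = V₁ · ln(z₃/z₀)/ln(z₁/z₀) = 6.3 × 8.4267/5.7751 = 9.1926 m/s

9.19 m/s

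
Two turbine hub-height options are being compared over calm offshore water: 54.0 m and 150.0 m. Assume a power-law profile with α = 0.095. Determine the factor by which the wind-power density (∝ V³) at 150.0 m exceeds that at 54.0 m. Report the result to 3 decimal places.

Speed ratio: V_B/V_A = (z_B/z_A)^α = (150.0/54.0)^0.095 = (2.7778)^0.095 = 1.10192
Power-density ratio: P_B/P_A = (V_B/V_A)³ = (1.10192)³ = 1.33799

1.338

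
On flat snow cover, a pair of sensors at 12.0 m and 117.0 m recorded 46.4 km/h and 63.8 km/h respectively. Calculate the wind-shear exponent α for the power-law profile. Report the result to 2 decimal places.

Power law: V₂/V₁ = (z₂/z₁)^α ⇒ α = ln(V₂/V₁) / ln(z₂/z₁)
α = ln(63.8/46.4) / ln(117.0/12.0) = ln(1.3750) / ln(9.7500)
  = 0.31845 / 2.27727 = 0.13984

α ≈ 0.14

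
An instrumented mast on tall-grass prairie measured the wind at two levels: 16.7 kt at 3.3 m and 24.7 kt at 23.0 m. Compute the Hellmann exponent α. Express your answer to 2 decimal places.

α ≈ 0.20

Power law: V₂/V₁ = (z₂/z₁)^α ⇒ α = ln(V₂/V₁) / ln(z₂/z₁)
α = ln(24.7/16.7) / ln(23.0/3.3) = ln(1.4790) / ln(6.9697)
  = 0.39139 / 1.94157 = 0.20159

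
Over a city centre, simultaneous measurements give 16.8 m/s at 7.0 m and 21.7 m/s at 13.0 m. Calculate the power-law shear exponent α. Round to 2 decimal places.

Power law: V₂/V₁ = (z₂/z₁)^α ⇒ α = ln(V₂/V₁) / ln(z₂/z₁)
α = ln(21.7/16.8) / ln(13.0/7.0) = ln(1.2917) / ln(1.8571)
  = 0.25593 / 0.61904 = 0.41344

α ≈ 0.41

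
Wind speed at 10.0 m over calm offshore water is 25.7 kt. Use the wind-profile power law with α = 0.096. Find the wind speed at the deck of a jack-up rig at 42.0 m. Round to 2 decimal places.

Power-law profile: V₂ = V₁ · (z₂/z₁)^α
V₂ = 25.7 × (42.0/10.0)^0.096 = 25.7 × (4.2000)^0.096
    = 25.7 × 1.1477 = 29.4961 kt

29.50 kt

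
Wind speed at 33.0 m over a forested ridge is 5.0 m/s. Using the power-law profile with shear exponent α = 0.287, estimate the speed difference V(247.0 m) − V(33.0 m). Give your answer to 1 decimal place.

Power law: V₂ = V₁ · (z₂/z₁)^α = 5.0 × (7.4848)^0.287 = 8.9096 m/s
ΔV = 8.9096 − 5.0 = 3.9096 m/s

3.9 m/s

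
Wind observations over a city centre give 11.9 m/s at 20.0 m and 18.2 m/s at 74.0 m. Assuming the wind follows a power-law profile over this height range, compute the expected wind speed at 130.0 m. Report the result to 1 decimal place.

First find α: α = ln(V₂/V₁)/ln(z₂/z₁) = ln(18.2/11.9)/ln(74.0/20.0) = 0.42488/1.30833 = 0.3248
Extrapolate from 74.0 m to 130.0 m: V₃ = 18.2 × (130.0/74.0)^0.3248 = 18.2 × 1.2008 = 21.8546 m/s

21.9 m/s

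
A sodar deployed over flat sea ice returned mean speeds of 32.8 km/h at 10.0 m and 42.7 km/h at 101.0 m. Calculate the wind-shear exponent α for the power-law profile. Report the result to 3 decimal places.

Power law: V₂/V₁ = (z₂/z₁)^α ⇒ α = ln(V₂/V₁) / ln(z₂/z₁)
α = ln(42.7/32.8) / ln(101.0/10.0) = ln(1.3018) / ln(10.1000)
  = 0.26377 / 2.31254 = 0.11406

α ≈ 0.114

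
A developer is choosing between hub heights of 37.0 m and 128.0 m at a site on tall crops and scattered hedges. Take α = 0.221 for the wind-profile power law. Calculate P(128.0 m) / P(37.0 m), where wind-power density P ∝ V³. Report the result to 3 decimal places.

Speed ratio: V_B/V_A = (z_B/z_A)^α = (128.0/37.0)^0.221 = (3.4595)^0.221 = 1.31559
Power-density ratio: P_B/P_A = (V_B/V_A)³ = (1.31559)³ = 2.27700

2.277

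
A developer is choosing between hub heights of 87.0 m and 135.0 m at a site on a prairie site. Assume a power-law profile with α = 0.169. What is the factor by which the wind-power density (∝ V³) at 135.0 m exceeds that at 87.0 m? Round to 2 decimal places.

1.25

Speed ratio: V_B/V_A = (z_B/z_A)^α = (135.0/87.0)^0.169 = (1.5517)^0.169 = 1.07708
Power-density ratio: P_B/P_A = (V_B/V_A)³ = (1.07708)³ = 1.24952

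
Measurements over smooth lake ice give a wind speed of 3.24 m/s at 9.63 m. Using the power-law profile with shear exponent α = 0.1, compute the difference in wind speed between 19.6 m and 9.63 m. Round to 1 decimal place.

Power law: V₂ = V₁ · (z₂/z₁)^α = 3.24 × (2.0353)^0.1 = 3.4786 m/s
ΔV = 3.4786 − 3.24 = 0.2386 m/s

0.2 m/s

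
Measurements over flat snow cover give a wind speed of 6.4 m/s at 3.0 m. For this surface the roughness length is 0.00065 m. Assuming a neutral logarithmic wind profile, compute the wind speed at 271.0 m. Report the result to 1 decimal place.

Log law: V(z) ∝ ln(z/z₀), so V₂/V₁ = ln(z₂/z₀) / ln(z₁/z₀).
ln(271.0/0.00065) = 12.9407, ln(3.0/0.00065) = 8.4372
V₂ = 6.4 × 12.9407/8.4372 = 6.4 × 1.5338 = 9.8161 m/s

9.8 m/s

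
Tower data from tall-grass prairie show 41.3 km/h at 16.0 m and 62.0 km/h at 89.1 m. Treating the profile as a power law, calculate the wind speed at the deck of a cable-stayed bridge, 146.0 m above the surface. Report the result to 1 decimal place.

First find α: α = ln(V₂/V₁)/ln(z₂/z₁) = ln(62.0/41.3)/ln(89.1/16.0) = 0.40627/1.71717 = 0.2366
Extrapolate from 89.1 m to 146.0 m: V₃ = 62.0 × (146.0/89.1)^0.2366 = 62.0 × 1.1239 = 69.6843 km/h

69.7 km/h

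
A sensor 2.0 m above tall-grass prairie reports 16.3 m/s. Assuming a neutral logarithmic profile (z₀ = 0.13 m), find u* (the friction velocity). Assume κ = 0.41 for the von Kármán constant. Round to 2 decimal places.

Log law: V(z) = (u*/κ) · ln(z/z₀) ⇒ u* = κ · V / ln(z/z₀)
u* = 0.41 × 16.3 / ln(2.0/0.13) = 0.41 × 16.3 / 2.7334
   = 6.6830 / 2.7334 = 2.4450 m/s

u* ≈ 2.44 m/s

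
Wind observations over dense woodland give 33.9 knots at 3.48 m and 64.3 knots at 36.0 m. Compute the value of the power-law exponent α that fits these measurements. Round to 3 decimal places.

α ≈ 0.274

Power law: V₂/V₁ = (z₂/z₁)^α ⇒ α = ln(V₂/V₁) / ln(z₂/z₁)
α = ln(64.3/33.9) / ln(36.0/3.48) = ln(1.8968) / ln(10.3448)
  = 0.64014 / 2.33649 = 0.27398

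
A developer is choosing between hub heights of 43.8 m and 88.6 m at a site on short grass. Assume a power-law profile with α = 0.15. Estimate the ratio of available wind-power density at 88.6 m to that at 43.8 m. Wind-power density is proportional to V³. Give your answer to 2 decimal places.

Speed ratio: V_B/V_A = (z_B/z_A)^α = (88.6/43.8)^0.15 = (2.0228)^0.15 = 1.11146
Power-density ratio: P_B/P_A = (V_B/V_A)³ = (1.11146)³ = 1.37304

1.37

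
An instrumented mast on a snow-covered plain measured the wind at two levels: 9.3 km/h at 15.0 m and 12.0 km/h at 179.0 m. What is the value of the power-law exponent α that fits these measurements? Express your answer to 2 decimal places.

Power law: V₂/V₁ = (z₂/z₁)^α ⇒ α = ln(V₂/V₁) / ln(z₂/z₁)
α = ln(12.0/9.3) / ln(179.0/15.0) = ln(1.2903) / ln(11.9333)
  = 0.25489 / 2.47934 = 0.10281

α ≈ 0.10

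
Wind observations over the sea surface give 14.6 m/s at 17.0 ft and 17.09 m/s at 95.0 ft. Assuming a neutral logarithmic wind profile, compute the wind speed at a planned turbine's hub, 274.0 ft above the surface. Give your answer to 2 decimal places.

Log law: V ∝ ln(z/z₀). From the pair, with r = V₁/V₂ = 0.85430,
ln z₀ = (ln z₁ − r·ln z₂)/(1 − r) = (2.8332 − 0.85430×4.5539)/0.14570 = -7.2558 → z₀ = 0.0007061 ft
V₃ = V₁ · ln(z₃/z₀)/ln(z₁/z₀) = 14.6 × 12.8689/10.0890 = 18.6229 m/s

18.62 m/s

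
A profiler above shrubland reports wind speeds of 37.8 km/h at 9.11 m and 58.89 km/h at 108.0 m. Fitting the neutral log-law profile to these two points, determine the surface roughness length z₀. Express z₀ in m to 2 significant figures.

Log law: V(z) ∝ ln(z/z₀). With r = V₁/V₂ = 37.8/58.89 = 0.64187,
r · ln(z₂/z₀) = ln(z₁/z₀) ⇒ ln z₀ = (ln z₁ − r·ln z₂)/(1 − r)
ln z₀ = (2.20937 − 0.64187×4.68213) / 0.35813 = -2.2226
z₀ = exp(-2.2226) = 0.1083 m

z₀ ≈ 0.11 m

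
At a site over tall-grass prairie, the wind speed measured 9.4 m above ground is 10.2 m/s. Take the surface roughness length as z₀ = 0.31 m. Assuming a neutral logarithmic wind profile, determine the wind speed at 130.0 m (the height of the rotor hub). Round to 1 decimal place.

Log law: V(z) ∝ ln(z/z₀), so V₂/V₁ = ln(z₂/z₀) / ln(z₁/z₀).
ln(130.0/0.31) = 6.0387, ln(9.4/0.31) = 3.4119
V₂ = 10.2 × 6.0387/3.4119 = 10.2 × 1.7699 = 18.0530 m/s

18.1 m/s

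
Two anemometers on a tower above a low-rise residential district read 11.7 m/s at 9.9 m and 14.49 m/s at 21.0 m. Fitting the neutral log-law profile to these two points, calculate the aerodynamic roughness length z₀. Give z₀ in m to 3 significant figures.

z₀ ≈ 0.423 m

Log law: V(z) ∝ ln(z/z₀). With r = V₁/V₂ = 11.7/14.49 = 0.80745,
r · ln(z₂/z₀) = ln(z₁/z₀) ⇒ ln z₀ = (ln z₁ − r·ln z₂)/(1 − r)
ln z₀ = (2.29253 − 0.80745×3.04452) / 0.19255 = -0.8610
z₀ = exp(-0.8610) = 0.4228 m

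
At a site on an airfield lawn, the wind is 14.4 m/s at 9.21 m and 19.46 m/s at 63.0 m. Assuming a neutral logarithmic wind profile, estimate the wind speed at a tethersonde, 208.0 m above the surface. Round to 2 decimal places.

22.60 m/s

Log law: V ∝ ln(z/z₀). From the pair, with r = V₁/V₂ = 0.73998,
ln z₀ = (ln z₁ − r·ln z₂)/(1 − r) = (2.2203 − 0.73998×4.1431)/0.26002 = -3.2518 → z₀ = 0.03870 m
V₃ = V₁ · ln(z₃/z₀)/ln(z₁/z₀) = 14.4 × 8.5894/5.4721 = 22.6031 m/s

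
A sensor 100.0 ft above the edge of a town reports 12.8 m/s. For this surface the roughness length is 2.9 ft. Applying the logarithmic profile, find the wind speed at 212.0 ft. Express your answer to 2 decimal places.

Log law: V(z) ∝ ln(z/z₀), so V₂/V₁ = ln(z₂/z₀) / ln(z₁/z₀).
ln(212.0/2.9) = 4.2919, ln(100.0/2.9) = 3.5405
V₂ = 12.8 × 4.2919/3.5405 = 12.8 × 1.2122 = 15.5166 m/s

15.52 m/s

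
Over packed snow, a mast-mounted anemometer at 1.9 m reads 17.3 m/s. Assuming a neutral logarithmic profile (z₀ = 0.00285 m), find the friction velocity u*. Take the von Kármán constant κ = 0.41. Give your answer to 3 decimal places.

Log law: V(z) = (u*/κ) · ln(z/z₀) ⇒ u* = κ · V / ln(z/z₀)
u* = 0.41 × 17.3 / ln(1.9/0.00285) = 0.41 × 17.3 / 6.5023
   = 7.0930 / 6.5023 = 1.0908 m/s

u* ≈ 1.091 m/s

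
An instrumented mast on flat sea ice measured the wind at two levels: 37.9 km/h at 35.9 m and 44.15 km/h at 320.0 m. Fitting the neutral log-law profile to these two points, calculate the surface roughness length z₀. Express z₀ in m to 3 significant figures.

z₀ ≈ 0.0000622 m

Log law: V(z) ∝ ln(z/z₀). With r = V₁/V₂ = 37.9/44.15 = 0.85844,
r · ln(z₂/z₀) = ln(z₁/z₀) ⇒ ln z₀ = (ln z₁ − r·ln z₂)/(1 − r)
ln z₀ = (3.58074 − 0.85844×5.76832) / 0.14156 = -9.6848
z₀ = exp(-9.6848) = 0.00006222 m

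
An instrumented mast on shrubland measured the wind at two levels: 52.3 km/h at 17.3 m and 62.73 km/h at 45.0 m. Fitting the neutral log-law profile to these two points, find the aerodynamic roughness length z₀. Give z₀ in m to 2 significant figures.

Log law: V(z) ∝ ln(z/z₀). With r = V₁/V₂ = 52.3/62.73 = 0.83373,
r · ln(z₂/z₀) = ln(z₁/z₀) ⇒ ln z₀ = (ln z₁ − r·ln z₂)/(1 − r)
ln z₀ = (2.85071 − 0.83373×3.80666) / 0.16627 = -1.9428
z₀ = exp(-1.9428) = 0.1433 m

z₀ ≈ 0.14 m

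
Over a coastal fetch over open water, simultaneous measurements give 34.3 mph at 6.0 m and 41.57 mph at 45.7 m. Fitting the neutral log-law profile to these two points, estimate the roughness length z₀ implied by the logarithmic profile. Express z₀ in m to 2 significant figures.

Log law: V(z) ∝ ln(z/z₀). With r = V₁/V₂ = 34.3/41.57 = 0.82511,
r · ln(z₂/z₀) = ln(z₁/z₀) ⇒ ln z₀ = (ln z₁ − r·ln z₂)/(1 − r)
ln z₀ = (1.79176 − 0.82511×3.82210) / 0.17489 = -7.7874
z₀ = exp(-7.7874) = 0.0004149 m

z₀ ≈ 0.00041 m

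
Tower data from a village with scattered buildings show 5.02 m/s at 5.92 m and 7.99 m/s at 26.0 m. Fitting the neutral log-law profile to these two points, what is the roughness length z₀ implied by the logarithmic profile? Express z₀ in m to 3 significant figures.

z₀ ≈ 0.485 m

Log law: V(z) ∝ ln(z/z₀). With r = V₁/V₂ = 5.02/7.99 = 0.62829,
r · ln(z₂/z₀) = ln(z₁/z₀) ⇒ ln z₀ = (ln z₁ − r·ln z₂)/(1 − r)
ln z₀ = (1.77834 − 0.62829×3.25810) / 0.37171 = -0.7228
z₀ = exp(-0.7228) = 0.4854 m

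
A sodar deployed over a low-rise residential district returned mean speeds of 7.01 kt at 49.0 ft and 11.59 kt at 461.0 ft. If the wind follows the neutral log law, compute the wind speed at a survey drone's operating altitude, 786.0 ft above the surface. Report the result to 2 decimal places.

12.68 kt

Log law: V ∝ ln(z/z₀). From the pair, with r = V₁/V₂ = 0.60483,
ln z₀ = (ln z₁ − r·ln z₂)/(1 − r) = (3.8918 − 0.60483×6.1334)/0.39517 = 0.4609 → z₀ = 1.586 ft
V₃ = V₁ · ln(z₃/z₀)/ln(z₁/z₀) = 7.01 × 6.2060/3.4309 = 12.6802 kt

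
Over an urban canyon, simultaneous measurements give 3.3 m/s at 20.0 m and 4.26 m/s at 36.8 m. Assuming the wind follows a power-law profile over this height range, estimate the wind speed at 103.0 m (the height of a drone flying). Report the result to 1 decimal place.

First find α: α = ln(V₂/V₁)/ln(z₂/z₁) = ln(4.26/3.3)/ln(36.8/20.0) = 0.25535/0.60977 = 0.4188
Extrapolate from 36.8 m to 103.0 m: V₃ = 4.26 × (103.0/36.8)^0.4188 = 4.26 × 1.5388 = 6.5553 m/s

6.6 m/s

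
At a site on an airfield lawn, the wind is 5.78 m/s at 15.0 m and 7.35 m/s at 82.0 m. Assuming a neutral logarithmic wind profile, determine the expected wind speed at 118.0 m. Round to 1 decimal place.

7.7 m/s

Log law: V ∝ ln(z/z₀). From the pair, with r = V₁/V₂ = 0.78639,
ln z₀ = (ln z₁ − r·ln z₂)/(1 − r) = (2.7081 − 0.78639×4.4067)/0.21361 = -3.5456 → z₀ = 0.02885 m
V₃ = V₁ · ln(z₃/z₀)/ln(z₁/z₀) = 5.78 × 8.3163/6.2537 = 7.6864 m/s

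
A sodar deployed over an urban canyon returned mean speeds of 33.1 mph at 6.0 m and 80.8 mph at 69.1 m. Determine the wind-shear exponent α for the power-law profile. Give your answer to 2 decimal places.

Power law: V₂/V₁ = (z₂/z₁)^α ⇒ α = ln(V₂/V₁) / ln(z₂/z₁)
α = ln(80.8/33.1) / ln(69.1/6.0) = ln(2.4411) / ln(11.5167)
  = 0.89244 / 2.44380 = 0.36519

α ≈ 0.37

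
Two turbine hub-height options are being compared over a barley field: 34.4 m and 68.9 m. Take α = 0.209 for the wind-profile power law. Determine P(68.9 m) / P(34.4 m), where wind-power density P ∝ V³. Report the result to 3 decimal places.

Speed ratio: V_B/V_A = (z_B/z_A)^α = (68.9/34.4)^0.209 = (2.0029)^0.209 = 1.15624
Power-density ratio: P_B/P_A = (V_B/V_A)³ = (1.15624)³ = 1.54576

1.546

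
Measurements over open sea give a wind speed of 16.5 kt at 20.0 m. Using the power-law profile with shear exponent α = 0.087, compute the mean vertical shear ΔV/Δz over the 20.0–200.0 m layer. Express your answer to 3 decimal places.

0.020 kt/m

Power law: V₂ = V₁ · (z₂/z₁)^α = 16.5 × (10.0000)^0.087 = 20.1597 kt
ΔV/Δz = (20.1597 − 16.5)/(200.0 − 20.0) = 3.6597/180.0000 = 0.02033 kt/m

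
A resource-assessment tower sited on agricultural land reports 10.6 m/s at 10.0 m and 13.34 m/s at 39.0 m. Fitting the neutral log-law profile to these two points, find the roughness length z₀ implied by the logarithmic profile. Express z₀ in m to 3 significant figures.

Log law: V(z) ∝ ln(z/z₀). With r = V₁/V₂ = 10.6/13.34 = 0.79460,
r · ln(z₂/z₀) = ln(z₁/z₀) ⇒ ln z₀ = (ln z₁ − r·ln z₂)/(1 − r)
ln z₀ = (2.30259 − 0.79460×3.66356) / 0.20540 = -2.9625
z₀ = exp(-2.9625) = 0.05169 m

z₀ ≈ 0.0517 m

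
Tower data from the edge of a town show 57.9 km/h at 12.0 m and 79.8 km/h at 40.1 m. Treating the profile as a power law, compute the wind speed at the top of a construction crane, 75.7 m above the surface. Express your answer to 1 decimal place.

First find α: α = ln(V₂/V₁)/ln(z₂/z₁) = ln(79.8/57.9)/ln(40.1/12.0) = 0.32081/1.20647 = 0.2659
Extrapolate from 40.1 m to 75.7 m: V₃ = 79.8 × (75.7/40.1)^0.2659 = 79.8 × 1.1841 = 94.4887 km/h

94.5 km/h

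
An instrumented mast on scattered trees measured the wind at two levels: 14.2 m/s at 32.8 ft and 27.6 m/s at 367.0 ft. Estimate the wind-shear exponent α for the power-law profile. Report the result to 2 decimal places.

α ≈ 0.28

Power law: V₂/V₁ = (z₂/z₁)^α ⇒ α = ln(V₂/V₁) / ln(z₂/z₁)
α = ln(27.6/14.2) / ln(367.0/32.8) = ln(1.9437) / ln(11.1890)
  = 0.66457 / 2.41493 = 0.27519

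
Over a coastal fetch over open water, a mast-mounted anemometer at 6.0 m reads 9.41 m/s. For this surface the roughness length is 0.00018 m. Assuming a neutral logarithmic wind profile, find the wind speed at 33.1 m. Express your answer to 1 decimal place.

Log law: V(z) ∝ ln(z/z₀), so V₂/V₁ = ln(z₂/z₀) / ln(z₁/z₀).
ln(33.1/0.00018) = 12.1221, ln(6.0/0.00018) = 10.4143
V₂ = 9.41 × 12.1221/10.4143 = 9.41 × 1.1640 = 10.9531 m/s

11.0 m/s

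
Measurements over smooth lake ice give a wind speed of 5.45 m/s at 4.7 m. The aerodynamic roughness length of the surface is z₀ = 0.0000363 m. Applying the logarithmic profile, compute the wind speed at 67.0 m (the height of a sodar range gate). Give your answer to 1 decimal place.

Log law: V(z) ∝ ln(z/z₀), so V₂/V₁ = ln(z₂/z₀) / ln(z₁/z₀).
ln(67.0/0.0000363) = 14.4284, ln(4.7/0.0000363) = 11.7713
V₂ = 5.45 × 14.4284/11.7713 = 5.45 × 1.2257 = 6.6802 m/s

6.7 m/s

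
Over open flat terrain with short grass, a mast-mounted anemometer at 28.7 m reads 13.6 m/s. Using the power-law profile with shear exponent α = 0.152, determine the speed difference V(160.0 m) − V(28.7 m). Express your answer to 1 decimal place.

Power law: V₂ = V₁ · (z₂/z₁)^α = 13.6 × (5.5749)^0.152 = 17.6590 m/s
ΔV = 17.6590 − 13.6 = 4.0590 m/s

4.1 m/s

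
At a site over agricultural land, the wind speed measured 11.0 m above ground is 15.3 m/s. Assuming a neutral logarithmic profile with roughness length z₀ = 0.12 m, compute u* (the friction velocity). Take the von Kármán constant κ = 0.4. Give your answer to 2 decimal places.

u* ≈ 1.35 m/s

Log law: V(z) = (u*/κ) · ln(z/z₀) ⇒ u* = κ · V / ln(z/z₀)
u* = 0.4 × 15.3 / ln(11.0/0.12) = 0.4 × 15.3 / 4.5182
   = 6.1200 / 4.5182 = 1.3545 m/s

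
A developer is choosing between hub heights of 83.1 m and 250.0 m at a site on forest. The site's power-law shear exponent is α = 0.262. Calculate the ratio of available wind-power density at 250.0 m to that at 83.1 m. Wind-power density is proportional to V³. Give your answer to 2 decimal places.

Speed ratio: V_B/V_A = (z_B/z_A)^α = (250.0/83.1)^0.262 = (3.0084)^0.262 = 1.33452
Power-density ratio: P_B/P_A = (V_B/V_A)³ = (1.33452)³ = 2.37670

2.38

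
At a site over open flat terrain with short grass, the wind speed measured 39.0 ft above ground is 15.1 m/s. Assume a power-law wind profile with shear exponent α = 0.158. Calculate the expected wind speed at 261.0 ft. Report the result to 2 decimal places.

Power-law profile: V₂ = V₁ · (z₂/z₁)^α
V₂ = 15.1 × (261.0/39.0)^0.158 = 15.1 × (6.6923)^0.158
    = 15.1 × 1.3503 = 20.3900 m/s

20.39 m/s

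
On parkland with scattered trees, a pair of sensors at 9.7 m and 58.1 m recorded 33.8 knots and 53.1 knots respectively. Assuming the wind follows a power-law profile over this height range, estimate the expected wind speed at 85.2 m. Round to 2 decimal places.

First find α: α = ln(V₂/V₁)/ln(z₂/z₁) = ln(53.1/33.8)/ln(58.1/9.7) = 0.45172/1.79004 = 0.2523
Extrapolate from 58.1 m to 85.2 m: V₃ = 53.1 × (85.2/58.1)^0.2523 = 53.1 × 1.1014 = 58.4859 knots

58.49 knots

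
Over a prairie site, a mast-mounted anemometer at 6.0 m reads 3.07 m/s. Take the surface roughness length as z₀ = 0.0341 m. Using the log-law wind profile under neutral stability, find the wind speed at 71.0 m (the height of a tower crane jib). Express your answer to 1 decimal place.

Log law: V(z) ∝ ln(z/z₀), so V₂/V₁ = ln(z₂/z₀) / ln(z₁/z₀).
ln(71.0/0.0341) = 7.6411, ln(6.0/0.0341) = 5.1702
V₂ = 3.07 × 7.6411/5.1702 = 3.07 × 1.4779 = 4.5372 m/s

4.5 m/s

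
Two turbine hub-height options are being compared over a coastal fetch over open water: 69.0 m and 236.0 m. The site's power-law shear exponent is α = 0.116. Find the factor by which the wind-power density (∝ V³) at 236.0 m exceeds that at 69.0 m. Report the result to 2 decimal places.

1.53

Speed ratio: V_B/V_A = (z_B/z_A)^α = (236.0/69.0)^0.116 = (3.4203)^0.116 = 1.15332
Power-density ratio: P_B/P_A = (V_B/V_A)³ = (1.15332)³ = 1.53410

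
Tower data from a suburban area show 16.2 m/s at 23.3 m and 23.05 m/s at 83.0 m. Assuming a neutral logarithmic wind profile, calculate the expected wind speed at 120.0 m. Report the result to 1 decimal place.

Log law: V ∝ ln(z/z₀). From the pair, with r = V₁/V₂ = 0.70282,
ln z₀ = (ln z₁ − r·ln z₂)/(1 − r) = (3.1485 − 0.70282×4.4188)/0.29718 = 0.1440 → z₀ = 1.155 m
V₃ = V₁ · ln(z₃/z₀)/ln(z₁/z₀) = 16.2 × 4.6435/3.0044 = 25.0378 m/s

25.0 m/s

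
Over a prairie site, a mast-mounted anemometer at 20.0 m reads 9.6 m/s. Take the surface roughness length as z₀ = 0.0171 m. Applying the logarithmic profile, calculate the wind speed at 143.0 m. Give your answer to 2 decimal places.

Log law: V(z) ∝ ln(z/z₀), so V₂/V₁ = ln(z₂/z₀) / ln(z₁/z₀).
ln(143.0/0.0171) = 9.0315, ln(20.0/0.0171) = 7.0644
V₂ = 9.6 × 9.0315/7.0644 = 9.6 × 1.2785 = 12.2732 m/s

12.27 m/s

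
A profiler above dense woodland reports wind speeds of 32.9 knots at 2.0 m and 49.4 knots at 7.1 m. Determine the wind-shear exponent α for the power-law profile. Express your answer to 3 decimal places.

Power law: V₂/V₁ = (z₂/z₁)^α ⇒ α = ln(V₂/V₁) / ln(z₂/z₁)
α = ln(49.4/32.9) / ln(7.1/2.0) = ln(1.5015) / ln(3.5500)
  = 0.40648 / 1.26695 = 0.32083

α ≈ 0.321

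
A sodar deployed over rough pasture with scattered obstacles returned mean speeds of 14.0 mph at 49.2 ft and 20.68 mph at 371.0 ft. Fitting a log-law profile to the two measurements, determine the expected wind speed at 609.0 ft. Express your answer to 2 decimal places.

Log law: V ∝ ln(z/z₀). From the pair, with r = V₁/V₂ = 0.67698,
ln z₀ = (ln z₁ − r·ln z₂)/(1 − r) = (3.8959 − 0.67698×5.9162)/0.32302 = -0.3383 → z₀ = 0.7130 ft
V₃ = V₁ · ln(z₃/z₀)/ln(z₁/z₀) = 14.0 × 6.7501/4.2342 = 22.3187 mph

22.32 mph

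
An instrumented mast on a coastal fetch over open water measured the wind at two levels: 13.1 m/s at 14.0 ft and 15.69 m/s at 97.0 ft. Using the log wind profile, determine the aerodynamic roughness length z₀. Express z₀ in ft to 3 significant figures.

Log law: V(z) ∝ ln(z/z₀). With r = V₁/V₂ = 13.1/15.69 = 0.83493,
r · ln(z₂/z₀) = ln(z₁/z₀) ⇒ ln z₀ = (ln z₁ − r·ln z₂)/(1 − r)
ln z₀ = (2.63906 − 0.83493×4.57471) / 0.16507 = -7.1513
z₀ = exp(-7.1513) = 0.0007838 ft

z₀ ≈ 0.000784 ft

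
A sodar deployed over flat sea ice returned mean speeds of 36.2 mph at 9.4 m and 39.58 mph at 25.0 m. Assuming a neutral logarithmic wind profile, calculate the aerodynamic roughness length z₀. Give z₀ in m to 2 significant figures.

z₀ ≈ 0.00027 m

Log law: V(z) ∝ ln(z/z₀). With r = V₁/V₂ = 36.2/39.58 = 0.91460,
r · ln(z₂/z₀) = ln(z₁/z₀) ⇒ ln z₀ = (ln z₁ − r·ln z₂)/(1 − r)
ln z₀ = (2.24071 − 0.91460×3.21888) / 0.08540 = -8.2355
z₀ = exp(-8.2355) = 0.0002651 m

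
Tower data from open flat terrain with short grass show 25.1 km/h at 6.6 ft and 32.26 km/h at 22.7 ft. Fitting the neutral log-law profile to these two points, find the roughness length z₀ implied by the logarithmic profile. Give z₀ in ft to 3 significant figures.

Log law: V(z) ∝ ln(z/z₀). With r = V₁/V₂ = 25.1/32.26 = 0.77805,
r · ln(z₂/z₀) = ln(z₁/z₀) ⇒ ln z₀ = (ln z₁ − r·ln z₂)/(1 − r)
ln z₀ = (1.88707 − 0.77805×3.12236) / 0.22195 = -2.4434
z₀ = exp(-2.4434) = 0.08687 ft

z₀ ≈ 0.0869 ft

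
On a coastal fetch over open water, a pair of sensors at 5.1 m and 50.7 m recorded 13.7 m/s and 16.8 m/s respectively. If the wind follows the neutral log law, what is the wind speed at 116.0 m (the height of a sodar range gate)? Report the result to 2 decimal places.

17.92 m/s

Log law: V ∝ ln(z/z₀). From the pair, with r = V₁/V₂ = 0.81548,
ln z₀ = (ln z₁ − r·ln z₂)/(1 − r) = (1.6292 − 0.81548×3.9259)/0.18452 = -8.5206 → z₀ = 0.0001993 m
V₃ = V₁ · ln(z₃/z₀)/ln(z₁/z₀) = 13.7 × 13.2742/10.1499 = 17.9172 m/s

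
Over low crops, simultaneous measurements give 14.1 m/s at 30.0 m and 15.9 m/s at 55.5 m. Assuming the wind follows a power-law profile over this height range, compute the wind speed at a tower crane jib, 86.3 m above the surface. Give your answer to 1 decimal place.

17.3 m/s

First find α: α = ln(V₂/V₁)/ln(z₂/z₁) = ln(15.9/14.1)/ln(55.5/30.0) = 0.12014/0.61519 = 0.1953
Extrapolate from 55.5 m to 86.3 m: V₃ = 15.9 × (86.3/55.5)^0.1953 = 15.9 × 1.0900 = 17.3316 m/s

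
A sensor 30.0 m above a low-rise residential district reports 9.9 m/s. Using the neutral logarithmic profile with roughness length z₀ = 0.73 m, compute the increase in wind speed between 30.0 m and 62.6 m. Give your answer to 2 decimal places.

1.96 m/s

Log law: V₂ = V₁ · ln(z₂/z₀)/ln(z₁/z₀) = 9.9 × 4.4515/3.7159 = 11.8597 m/s
ΔV = 11.8597 − 9.9 = 1.9597 m/s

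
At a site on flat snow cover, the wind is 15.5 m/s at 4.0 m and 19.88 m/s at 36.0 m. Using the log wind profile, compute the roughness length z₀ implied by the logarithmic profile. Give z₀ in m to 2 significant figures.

z₀ ≈ 0.0017 m

Log law: V(z) ∝ ln(z/z₀). With r = V₁/V₂ = 15.5/19.88 = 0.77968,
r · ln(z₂/z₀) = ln(z₁/z₀) ⇒ ln z₀ = (ln z₁ − r·ln z₂)/(1 − r)
ln z₀ = (1.38629 − 0.77968×3.58352) / 0.22032 = -6.3893
z₀ = exp(-6.3893) = 0.001679 m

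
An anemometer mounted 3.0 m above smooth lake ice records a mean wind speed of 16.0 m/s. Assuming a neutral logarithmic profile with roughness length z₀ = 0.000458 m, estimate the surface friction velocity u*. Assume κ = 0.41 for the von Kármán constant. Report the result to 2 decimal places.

u* ≈ 0.75 m/s

Log law: V(z) = (u*/κ) · ln(z/z₀) ⇒ u* = κ · V / ln(z/z₀)
u* = 0.41 × 16.0 / ln(3.0/0.000458) = 0.41 × 16.0 / 8.7873
   = 6.5600 / 8.7873 = 0.7465 m/s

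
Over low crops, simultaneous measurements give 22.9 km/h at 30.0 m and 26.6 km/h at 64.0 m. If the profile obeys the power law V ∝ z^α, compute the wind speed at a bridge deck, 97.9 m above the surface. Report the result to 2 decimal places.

First find α: α = ln(V₂/V₁)/ln(z₂/z₁) = ln(26.6/22.9)/ln(64.0/30.0) = 0.14977/0.75769 = 0.1977
Extrapolate from 64.0 m to 97.9 m: V₃ = 26.6 × (97.9/64.0)^0.1977 = 26.6 × 1.0877 = 28.9316 km/h

28.93 km/h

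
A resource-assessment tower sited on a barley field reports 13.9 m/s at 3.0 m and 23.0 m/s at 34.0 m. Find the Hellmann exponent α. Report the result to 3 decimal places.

α ≈ 0.207

Power law: V₂/V₁ = (z₂/z₁)^α ⇒ α = ln(V₂/V₁) / ln(z₂/z₁)
α = ln(23.0/13.9) / ln(34.0/3.0) = ln(1.6547) / ln(11.3333)
  = 0.50361 / 2.42775 = 0.20744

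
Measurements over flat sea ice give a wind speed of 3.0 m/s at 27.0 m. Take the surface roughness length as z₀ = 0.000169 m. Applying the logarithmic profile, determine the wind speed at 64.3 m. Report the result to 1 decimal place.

3.2 m/s

Log law: V(z) ∝ ln(z/z₀), so V₂/V₁ = ln(z₂/z₀) / ln(z₁/z₀).
ln(64.3/0.000169) = 12.8492, ln(27.0/0.000169) = 11.9814
V₂ = 3.0 × 12.8492/11.9814 = 3.0 × 1.0724 = 3.2173 m/s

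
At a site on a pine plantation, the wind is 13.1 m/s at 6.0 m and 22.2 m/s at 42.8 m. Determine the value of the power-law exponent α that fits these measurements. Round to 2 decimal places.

Power law: V₂/V₁ = (z₂/z₁)^α ⇒ α = ln(V₂/V₁) / ln(z₂/z₁)
α = ln(22.2/13.1) / ln(42.8/6.0) = ln(1.6947) / ln(7.1333)
  = 0.52748 / 1.96478 = 0.26847

α ≈ 0.27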